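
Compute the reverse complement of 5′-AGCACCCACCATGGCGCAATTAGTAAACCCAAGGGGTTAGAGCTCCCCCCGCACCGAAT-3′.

5'-ATTCGGTGCGGGGGGAGCTCTAACCCCTTGGGTTTACTAATTGCGCCATGGTGGGTGCT-3'

Reading the sequence 3'→5' and pairing each base (A↔T, G↔C) gives the reverse complement directly.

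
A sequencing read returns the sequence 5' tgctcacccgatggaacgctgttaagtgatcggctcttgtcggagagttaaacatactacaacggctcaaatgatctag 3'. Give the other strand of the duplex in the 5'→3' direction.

5'-CTAGATCATTTGAGCCGTTGTAGTATGTTTAACTCTCCGACAAGAGCCGATCACTTAACAGCGTTCCATCGGGTGAGCA-3'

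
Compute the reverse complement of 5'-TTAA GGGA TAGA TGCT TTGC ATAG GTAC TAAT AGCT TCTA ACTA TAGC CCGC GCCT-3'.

5'-AGGCGCGGGCTATAGTTAGAAGCTATTAGTACCTATGCAAAGCATCTATCCCTTAA-3'

Reading the sequence 3'→5' and pairing each base (A↔T, G↔C) gives the reverse complement directly.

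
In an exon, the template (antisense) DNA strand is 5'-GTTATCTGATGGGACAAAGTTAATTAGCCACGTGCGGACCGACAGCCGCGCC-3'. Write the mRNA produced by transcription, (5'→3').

The mRNA has the sequence of the coding strand (reverse complement of the template) with T→U. Reverse complement of GTTATCTGATGGGACAAAGTTAATTAGCCACGTGCGGACCGACAGCCGCGCC is GGCGCGGCTGTCGGTCCGCACGTGGCTAATTAACTTTGTCCCATCAGATAAC; then T→U.

5'-GGCGCGGCUGUCGGUCCGCACGUGGCUAAUUAACUUUGUCCCAUCAGAUAAC-3'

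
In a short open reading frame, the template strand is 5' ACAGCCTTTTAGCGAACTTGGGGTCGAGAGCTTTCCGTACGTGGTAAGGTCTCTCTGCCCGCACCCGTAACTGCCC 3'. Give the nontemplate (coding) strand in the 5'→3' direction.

The coding strand is complementary and antiparallel to the template: take the complement (A↔T, G↔C) and reverse.

5'-GGGCAGTTACGGGTGCGGGCAGAGAGACCTTACCACGTACGGAAAGCTCTCGACCCCAAGTTCGCTAAAAGGCTGT-3'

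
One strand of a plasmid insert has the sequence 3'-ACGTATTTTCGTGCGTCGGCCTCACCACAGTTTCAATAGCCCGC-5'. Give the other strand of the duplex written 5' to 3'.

The strand is given 3'→5', so its complement runs 5'→3' in the same left-to-right order: pair each base A↔T, G↔C.

5'-TGCATAAAAGCACGCAGCCGGAGTGGTGTCAAAGTTATCGGGCG-3'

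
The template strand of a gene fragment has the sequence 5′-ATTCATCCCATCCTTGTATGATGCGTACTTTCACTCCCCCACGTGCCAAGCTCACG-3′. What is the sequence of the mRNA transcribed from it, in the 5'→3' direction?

5'-CGUGAGCUUGGCACGUGGGGGAGUGAAAGUACGCAUCAUACAAGGAUGGGAUGAAU-3'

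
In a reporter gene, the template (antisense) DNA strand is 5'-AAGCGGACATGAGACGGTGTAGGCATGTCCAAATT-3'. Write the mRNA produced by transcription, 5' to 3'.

5'-AAUUUGGACAUGCCUACACCGUCUCAUGUCCGCUU-3'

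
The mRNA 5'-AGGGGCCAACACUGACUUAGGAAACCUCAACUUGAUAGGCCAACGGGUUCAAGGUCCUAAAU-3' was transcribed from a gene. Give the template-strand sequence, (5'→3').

Replace U with T to get the coding DNA strand: AGGGGCCAACACTGACTTAGGAAACCTCAACTTGATAGGCCAACGGGTTCAAGGTCCTAAAT. The template strand is its reverse complement (complement TCCCCGGTTGTGACTGAATCCTTTGGAGTTGAACTATCCGGTTGCCCAAGTTCCAGGATTTA, then reverse).

5′-ATTTAGGACCTTGAACCCGTTGGCCTATCAAGTTGAGGTTTCCTAAGTCAGTGTTGGCCCCT-3′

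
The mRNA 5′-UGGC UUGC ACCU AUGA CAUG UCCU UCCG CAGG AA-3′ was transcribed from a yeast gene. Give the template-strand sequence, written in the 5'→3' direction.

Replace U with T to get the coding DNA strand: TGGCTTGCACCTATGACATGTCCTTCCGCAGGAA. The template strand is its reverse complement (complement ACCGAACGTGGATACTGTACAGGAAGGCGTCCTT, then reverse).

5′-TTCCTGCGGAAGGACATGTCATAGGTGCAAGCCA-3′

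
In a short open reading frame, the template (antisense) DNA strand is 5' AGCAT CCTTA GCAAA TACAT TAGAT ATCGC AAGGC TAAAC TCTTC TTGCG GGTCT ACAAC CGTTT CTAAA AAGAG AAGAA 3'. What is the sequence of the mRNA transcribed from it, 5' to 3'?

5'-UUCUUCUCUUUUUAGAAACGGUUGUAGACCCGCAAGAAGAGUUUAGCCUUGCGAUAUCUAAUGUAUUUGCUAAGGAUGCU-3'

The mRNA has the sequence of the coding strand (reverse complement of the template) with T→U. Reverse complement of AGCATCCTTAGCAAATACATTAGATATCGCAAGGCTAAACTCTTCTTGCGGGTCTACAACCGTTTCTAAAAAGAGAAGAA is TTCTTCTCTTTTTAGAAACGGTTGTAGACCCGCAAGAAGAGTTTAGCCTTGCGATATCTAATGTATTTGCTAAGGATGCT; then T→U.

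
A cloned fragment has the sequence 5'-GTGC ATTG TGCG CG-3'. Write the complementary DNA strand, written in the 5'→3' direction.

5′-CGCGCACAATGCAC-3′

The complement of GTGCATTGTGCGCG is CACGTAACACGCGC (A↔T, G↔C). DNA strands are antiparallel, so the complementary strand runs 3'→5'; reversing gives the 5'→3' form.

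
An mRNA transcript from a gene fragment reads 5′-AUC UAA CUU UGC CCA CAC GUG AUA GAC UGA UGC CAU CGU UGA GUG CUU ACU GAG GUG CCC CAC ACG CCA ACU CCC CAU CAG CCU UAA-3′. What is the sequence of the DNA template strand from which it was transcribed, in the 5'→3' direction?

Replace U with T to get the coding DNA strand: ATCTAACTTTGCCCACACGTGATAGACTGATGCCATCGTTGAGTGCTTACTGAGGTGCCCCACACGCCAACTCCCCATCAGCCTTAA. The template strand is its reverse complement (complement TAGATTGAAACGGGTGTGCACTATCTGACTACGGTAGCAACTCACGAATGACTCCACGGGGTGTGCGGTTGAGGGGTAGTCGGAATT, then reverse).

5'-TTAAGGCTGATGGGGAGTTGGCGTGTGGGGCACCTCAGTAAGCACTCAACGATGGCATCAGTCTATCACGTGTGGGCAAAGTTAGAT-3'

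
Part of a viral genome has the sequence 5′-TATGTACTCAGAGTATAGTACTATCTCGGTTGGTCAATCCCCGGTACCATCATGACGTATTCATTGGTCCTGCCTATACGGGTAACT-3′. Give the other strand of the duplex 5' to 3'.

Pairing A↔T and G↔C gives ATACATGAGTCTCATATCATGATAGAGCCAACCAGTTAGGGGCCATGGTAGTACTGCATAAGTAACCAGGACGGATATGCCCATTGA, running 3'→5'. Reverse for the 5'→3' convention.

5'-AGTTACCCGTATAGGCAGGACCAATGAATACGTCATGATGGTACCGGGGATTGACCAACCGAGATAGTACTATACTCTGAGTACATA-3'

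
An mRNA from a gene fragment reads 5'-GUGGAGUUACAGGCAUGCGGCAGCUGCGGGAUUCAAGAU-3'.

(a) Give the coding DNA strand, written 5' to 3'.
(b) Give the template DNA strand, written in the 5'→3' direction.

(a) 5'-GTGGAGTTACAGGCATGCGGCAGCTGCGGGATTCAAGAT-3'
(b) 5'-ATCTTGAATCCCGCAGCTGCCGCATGCCTGTAACTCCAC-3'

(a) The coding strand matches the mRNA with U→T.
(b) The template strand is the reverse complement of the coding strand.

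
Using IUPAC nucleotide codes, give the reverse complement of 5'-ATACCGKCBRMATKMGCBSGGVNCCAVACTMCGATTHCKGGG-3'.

Standard pairs A↔T, G↔C; ambiguity codes pair R↔Y, M↔K, S↔S, B↔V, H↔D, N↔N. Complement (TATGGCMGVYKTAMKCGVSCCBNGGTBTGAKGCTAADGMCCC), then reverse for 5'→3'.

5′-CCCMGDAATCGKAGTBTGGNBCCSVGCKMATKYVGMCGGTAT-3′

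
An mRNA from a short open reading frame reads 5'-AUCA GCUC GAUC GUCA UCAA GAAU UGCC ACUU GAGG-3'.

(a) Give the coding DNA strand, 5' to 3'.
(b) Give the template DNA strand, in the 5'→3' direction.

(a) 5'-ATCAGCTCGATCGTCATCAAGAATTGCCACTTGAGG-3'
(b) 5'-CCTCAAGTGGCAATTCTTGATGACGATCGAGCTGAT-3'

(a) The coding strand matches the mRNA with U→T.
(b) The template strand is the reverse complement of the coding strand.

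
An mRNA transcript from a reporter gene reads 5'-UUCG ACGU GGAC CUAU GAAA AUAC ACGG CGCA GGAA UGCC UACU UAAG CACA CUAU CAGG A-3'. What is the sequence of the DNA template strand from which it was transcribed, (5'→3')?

5'-TCCTGATAGTGTGCTTAAGTAGGCATTCCTGCGCCGTGTATTTTCATAGGTCCACGTCGAA-3'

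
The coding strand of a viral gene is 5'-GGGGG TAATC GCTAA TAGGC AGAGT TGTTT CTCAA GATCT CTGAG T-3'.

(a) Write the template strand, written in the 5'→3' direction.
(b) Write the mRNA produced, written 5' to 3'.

(a) The template strand is the reverse complement of the coding strand: complement CCCCCATTAGCGATTATCCGTCTCAACAAAGAGTTCTAGAGACTCA, then reverse.
(b) mRNA matches the coding strand with T→U.

(a) 5'-ACTCAGAGATCTTGAGAAACAACTCTGCCTATTAGCGATTACCCCC-3'
(b) 5'-GGGGGUAAUCGCUAAUAGGCAGAGUUGUUUCUCAAGAUCUCUGAGU-3'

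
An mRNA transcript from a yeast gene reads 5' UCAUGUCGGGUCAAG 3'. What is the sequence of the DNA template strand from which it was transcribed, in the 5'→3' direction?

Replace U with T to get the coding DNA strand: TCATGTCGGGTCAAG. The template strand is its reverse complement (complement AGTACAGCCCAGTTC, then reverse).

5'-CTTGACCCGACATGA-3'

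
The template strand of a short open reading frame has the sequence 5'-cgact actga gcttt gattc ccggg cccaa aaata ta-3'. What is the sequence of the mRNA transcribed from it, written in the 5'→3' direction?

The mRNA has the sequence of the coding strand (reverse complement of the template) with T→U. Reverse complement of CGACTACTGAGCTTTGATTCCCGGGCCCAAAAATATA is TATATTTTTGGGCCCGGGAATCAAAGCTCAGTAGTCG; then T→U.

5′-UAUAUUUUUGGGCCCGGGAAUCAAAGCUCAGUAGUCG-3′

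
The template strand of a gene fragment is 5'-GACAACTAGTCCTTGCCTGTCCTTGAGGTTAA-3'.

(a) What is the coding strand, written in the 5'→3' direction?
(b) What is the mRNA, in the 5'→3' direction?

(a) The coding strand is the reverse complement of the template: complement CTGTTGATCAGGAACGGACAGGAACTCCAATT, then reverse.
(b) mRNA has the coding-strand sequence with T→U.

(a) 5′-TTAACCTCAAGGACAGGCAAGGACTAGTTGTC-3′
(b) 5′-UUAACCUCAAGGACAGGCAAGGACUAGUUGUC-3′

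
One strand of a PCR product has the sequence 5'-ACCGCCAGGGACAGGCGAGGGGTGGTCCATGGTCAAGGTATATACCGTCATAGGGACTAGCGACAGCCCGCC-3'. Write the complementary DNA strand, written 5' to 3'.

Pairing A↔T and G↔C gives TGGCGGTCCCTGTCCGCTCCCCACCAGGTACCAGTTCCATATATGGCAGTATCCCTGATCGCTGTCGGGCGG, running 3'→5'. Reverse for the 5'→3' convention.

5'-GGCGGGCTGTCGCTAGTCCCTATGACGGTATATACCTTGACCATGGACCACCCCTCGCCTGTCCCTGGCGGT-3'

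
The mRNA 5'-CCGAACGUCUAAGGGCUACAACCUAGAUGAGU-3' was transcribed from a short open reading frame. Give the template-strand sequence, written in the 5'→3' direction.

5'-ACTCATCTAGGTTGTAGCCCTTAGACGTTCGG-3'

Replace U with T to get the coding DNA strand: CCGAACGTCTAAGGGCTACAACCTAGATGAGT. The template strand is its reverse complement (complement GGCTTGCAGATTCCCGATGTTGGATCTACTCA, then reverse).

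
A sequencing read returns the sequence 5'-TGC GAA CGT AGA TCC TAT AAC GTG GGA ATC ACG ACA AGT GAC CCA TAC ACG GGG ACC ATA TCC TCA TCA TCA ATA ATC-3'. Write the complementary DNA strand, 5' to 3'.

Pairing A↔T and G↔C gives ACGCTTGCATCTAGGATATTGCACCCTTAGTGCTGTTCACTGGGTATGTGCCCCTGGTATAGGAGTAGTAGTTATTAG, running 3'→5'. Reverse for the 5'→3' convention.

5'-GATTATTGATGATGAGGATATGGTCCCCGTGTATGGGTCACTTGTCGTGATTCCCACGTTATAGGATCTACGTTCGCA-3'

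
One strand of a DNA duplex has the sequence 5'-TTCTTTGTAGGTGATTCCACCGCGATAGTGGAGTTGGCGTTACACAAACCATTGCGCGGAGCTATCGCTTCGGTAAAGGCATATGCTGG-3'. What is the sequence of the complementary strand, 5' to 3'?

5'-CCAGCATATGCCTTTACCGAAGCGATAGCTCCGCGCAATGGTTTGTGTAACGCCAACTCCACTATCGCGGTGGAATCACCTACAAAGAA-3'

The complement of TTCTTTGTAGGTGATTCCACCGCGATAGTGGAGTTGGCGTTACACAAACCATTGCGCGGAGCTATCGCTTCGGTAAAGGCATATGCTGG is AAGAAACATCCACTAAGGTGGCGCTATCACCTCAACCGCAATGTGTTTGGTAACGCGCCTCGATAGCGAAGCCATTTCCGTATACGACC (A↔T, G↔C). DNA strands are antiparallel, so the complementary strand runs 3'→5'; reversing gives the 5'→3' form.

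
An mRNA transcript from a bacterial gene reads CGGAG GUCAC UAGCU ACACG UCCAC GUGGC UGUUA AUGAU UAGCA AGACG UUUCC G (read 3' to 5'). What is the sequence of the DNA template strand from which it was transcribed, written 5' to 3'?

Written 5'→3' the mRNA is GCCUUUGCAGAACGAUUAGUAAUUGUCGGUGCACCUGCACAUCGAUCACUGGAGGC, so the coding DNA strand is GCCTTTGCAGAACGATTAGTAATTGTCGGTGCACCTGCACATCGATCACTGGAGGC. The template is its reverse complement.

5'-GCCTCCAGTGATCGATGTGCAGGTGCACCGACAATTACTAATCGTTCTGCAAAGGC-3'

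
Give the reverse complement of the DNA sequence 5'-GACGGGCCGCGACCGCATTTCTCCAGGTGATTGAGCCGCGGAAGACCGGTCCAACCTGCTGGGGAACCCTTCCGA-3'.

Complement each base (A↔T, G↔C): CTGCCCGGCGCTGGCGTAAAGAGGTCCACTAACTCGGCGCCTTCTGGCCAGGTTGGACGACCCCTTGGGAAGGCT. Then reverse.

5'-TCGGAAGGGTTCCCCAGCAGGTTGGACCGGTCTTCCGCGGCTCAATCACCTGGAGAAATGCGGTCGCGGCCCGTC-3'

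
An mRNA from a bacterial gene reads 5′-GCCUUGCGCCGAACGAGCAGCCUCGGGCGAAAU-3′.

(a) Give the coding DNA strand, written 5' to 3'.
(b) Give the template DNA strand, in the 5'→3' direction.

(a) The coding strand matches the mRNA with U→T.
(b) The template strand is the reverse complement of the coding strand.

(a) 5'-GCCTTGCGCCGAACGAGCAGCCTCGGGCGAAAT-3'
(b) 5'-ATTTCGCCCGAGGCTGCTCGTTCGGCGCAAGGC-3'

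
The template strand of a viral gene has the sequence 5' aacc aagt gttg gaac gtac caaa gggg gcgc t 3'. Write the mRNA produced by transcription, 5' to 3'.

RNA polymerase reads the template 3'→5' and synthesizes mRNA 5'→3' by base-pairing (A→U, T→A, G↔C). The complement of the template is TTGGTTCACAACCTTGCATGGTTTCCCCCGCGA; antiparallel, so 5'→3' the coding strand is AGCGCCCCCTTTGGTACGTTCCAACACTTGGTT. Replace T with U for the mRNA.

5'-AGCGCCCCCUUUGGUACGUUCCAACACUUGGUU-3'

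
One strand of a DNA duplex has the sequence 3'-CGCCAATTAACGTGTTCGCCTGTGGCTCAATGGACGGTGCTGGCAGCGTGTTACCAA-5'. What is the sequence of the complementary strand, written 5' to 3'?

The strand is given 3'→5', so its complement runs 5'→3' in the same left-to-right order: pair each base A↔T, G↔C.

5'-GCGGTTAATTGCACAAGCGGACACCGAGTTACCTGCCACGACCGTCGCACAATGGTT-3'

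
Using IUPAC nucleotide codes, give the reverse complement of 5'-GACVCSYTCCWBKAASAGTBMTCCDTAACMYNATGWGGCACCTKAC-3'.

5'-GTMAGGTGCCWCATNRKGTTAHGGAKVACTSTTMVWGGARSGBGTC-3'

Standard pairs A↔T, G↔C; ambiguity codes pair Y↔R, M↔K, W↔W, S↔S, B↔V, D↔H, N↔N. Complement (CTGBGSRAGGWVMTTSTCAVKAGGHATTGKRNTACWCCGTGGAMTG), then reverse for 5'→3'.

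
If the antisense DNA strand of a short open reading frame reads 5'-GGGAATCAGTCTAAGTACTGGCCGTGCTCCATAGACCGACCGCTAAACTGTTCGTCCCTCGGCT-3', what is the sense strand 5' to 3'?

5′-AGCCGAGGGACGAACAGTTTAGCGGTCGGTCTATGGAGCACGGCCAGTACTTAGACTGATTCCC-3′

The coding strand is complementary and antiparallel to the template: take the complement (A↔T, G↔C) and reverse.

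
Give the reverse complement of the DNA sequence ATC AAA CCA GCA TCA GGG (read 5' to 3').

5'-CCCTGATGCTGGTTTGAT-3'

Reading the sequence 3'→5' and pairing each base (A↔T, G↔C) gives the reverse complement directly.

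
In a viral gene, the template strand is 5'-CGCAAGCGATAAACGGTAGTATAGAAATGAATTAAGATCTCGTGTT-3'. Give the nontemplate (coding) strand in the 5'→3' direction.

5′-AACACGAGATCTTAATTCATTTCTATACTACCGTTTATCGCTTGCG-3′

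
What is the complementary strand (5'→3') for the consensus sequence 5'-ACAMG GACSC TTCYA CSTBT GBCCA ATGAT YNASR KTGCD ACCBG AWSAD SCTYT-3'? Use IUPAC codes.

5'-ARAGSHTSWTCVGGTHGCAMYSTNRATCATTGGVCAVASGTRGAAGSGTCCKTGT-3'

Standard pairs A↔T, G↔C; ambiguity codes pair R↔Y, M↔K, W↔W, S↔S, B↔V, D↔H, N↔N. Complement (TGTKCCTGSGAAGRTGSAVACVGGTTACTARNTSYMACGHTGGVCTWSTHSGARA), then reverse for 5'→3'.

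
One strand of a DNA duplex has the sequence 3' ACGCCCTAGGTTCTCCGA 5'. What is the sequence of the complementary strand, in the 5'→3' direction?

The strand is given 3'→5', so its complement runs 5'→3' in the same left-to-right order: pair each base A↔T, G↔C.

5'-TGCGGGATCCAAGAGGCT-3'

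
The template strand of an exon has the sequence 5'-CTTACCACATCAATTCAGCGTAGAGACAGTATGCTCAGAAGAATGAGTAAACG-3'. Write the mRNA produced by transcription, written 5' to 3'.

5'-CGUUUACUCAUUCUUCUGAGCAUACUGUCUCUACGCUGAAUUGAUGUGGUAAG-3'

RNA polymerase reads the template 3'→5' and synthesizes mRNA 5'→3' by base-pairing (A→U, T→A, G↔C). The complement of the template is GAATGGTGTAGTTAAGTCGCATCTCTGTCATACGAGTCTTCTTACTCATTTGC; antiparallel, so 5'→3' the coding strand is CGTTTACTCATTCTTCTGAGCATACTGTCTCTACGCTGAATTGATGTGGTAAG. Replace T with U for the mRNA.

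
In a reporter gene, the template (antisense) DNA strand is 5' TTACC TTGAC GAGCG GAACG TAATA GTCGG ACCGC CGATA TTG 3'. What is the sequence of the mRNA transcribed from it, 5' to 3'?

RNA polymerase reads the template 3'→5' and synthesizes mRNA 5'→3' by base-pairing (A→U, T→A, G↔C). The complement of the template is AATGGAACTGCTCGCCTTGCATTATCAGCCTGGCGGCTATAAC; antiparallel, so 5'→3' the coding strand is CAATATCGGCGGTCCGACTATTACGTTCCGCTCGTCAAGGTAA. Replace T with U for the mRNA.

5'-CAAUAUCGGCGGUCCGACUAUUACGUUCCGCUCGUCAAGGUAA-3'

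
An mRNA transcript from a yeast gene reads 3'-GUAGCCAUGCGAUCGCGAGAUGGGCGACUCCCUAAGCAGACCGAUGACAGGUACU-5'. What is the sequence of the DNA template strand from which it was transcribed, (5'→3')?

Written 5'→3' the mRNA is UCAUGGACAGUAGCCAGACGAAUCCCUCAGCGGGUAGAGCGCUAGCGUACCGAUG, so the coding DNA strand is TCATGGACAGTAGCCAGACGAATCCCTCAGCGGGTAGAGCGCTAGCGTACCGATG. The template is its reverse complement.

5′-CATCGGTACGCTAGCGCTCTACCCGCTGAGGGATTCGTCTGGCTACTGTCCATGA-3′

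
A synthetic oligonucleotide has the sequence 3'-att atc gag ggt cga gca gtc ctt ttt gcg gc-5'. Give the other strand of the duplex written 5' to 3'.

The strand is given 3'→5', so its complement runs 5'→3' in the same left-to-right order: pair each base A↔T, G↔C.

5'-TAATAGCTCCCAGCTCGTCAGGAAAAACGCCG-3'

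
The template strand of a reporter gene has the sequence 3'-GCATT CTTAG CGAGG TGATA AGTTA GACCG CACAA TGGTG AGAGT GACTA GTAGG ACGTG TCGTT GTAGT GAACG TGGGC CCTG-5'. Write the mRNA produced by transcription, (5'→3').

Reading the template 3'→5' as shown, RNA polymerase pairs each base (A→U, T→A, G↔C) to build mRNA 5'→3' directly.

5'-CGUAAGAAUCGCUCCACUAUUCAAUCUGGCGUGUUACCACUCUCACUGAUCAUCCUGCACAGCAACAUCACUUGCACCCGGGAC-3'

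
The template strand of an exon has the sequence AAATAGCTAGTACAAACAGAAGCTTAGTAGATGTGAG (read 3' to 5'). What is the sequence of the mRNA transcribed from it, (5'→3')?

Reading the template 3'→5' as shown, RNA polymerase pairs each base (A→U, T→A, G↔C) to build mRNA 5'→3' directly.

5′-UUUAUCGAUCAUGUUUGUCUUCGAAUCAUCUACACUC-3′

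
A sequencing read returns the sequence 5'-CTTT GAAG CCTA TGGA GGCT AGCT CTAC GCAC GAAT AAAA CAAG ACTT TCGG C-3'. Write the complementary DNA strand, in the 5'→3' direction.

5'-GCCGAAAGTCTTGTTTTATTCGTGCGTAGAGCTAGCCTCCATAGGCTTCAAAG-3'

The complement of CTTTGAAGCCTATGGAGGCTAGCTCTACGCACGAATAAAACAAGACTTTCGGC is GAAACTTCGGATACCTCCGATCGAGATGCGTGCTTATTTTGTTCTGAAAGCCG (A↔T, G↔C). DNA strands are antiparallel, so the complementary strand runs 3'→5'; reversing gives the 5'→3' form.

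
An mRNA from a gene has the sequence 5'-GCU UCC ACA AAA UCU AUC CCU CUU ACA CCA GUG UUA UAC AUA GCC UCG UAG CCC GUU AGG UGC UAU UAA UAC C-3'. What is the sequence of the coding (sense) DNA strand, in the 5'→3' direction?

The coding DNA strand has the same 5'→3' sequence as the mRNA with U replaced by T.

5′-GCTTCCACAAAATCTATCCCTCTTACACCAGTGTTATACATAGCCTCGTAGCCCGTTAGGTGCTATTAATACC-3′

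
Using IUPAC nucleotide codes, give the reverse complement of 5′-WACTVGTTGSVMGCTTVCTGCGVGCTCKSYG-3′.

5'-CRSMGAGCBCGCAGBAAGCKBSCAACBAGTW-3'

Standard pairs A↔T, G↔C; ambiguity codes pair Y↔R, M↔K, W↔W, S↔S, V↔B. Complement (WTGABCAACSBKCGAABGACGCBCGAGMSRC), then reverse for 5'→3'.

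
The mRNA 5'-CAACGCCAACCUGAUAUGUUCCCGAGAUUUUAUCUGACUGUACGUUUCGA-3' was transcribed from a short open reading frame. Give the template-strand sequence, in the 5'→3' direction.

5'-TCGAAACGTACAGTCAGATAAAATCTCGGGAACATATCAGGTTGGCGTTG-3'

Replace U with T to get the coding DNA strand: CAACGCCAACCTGATATGTTCCCGAGATTTTATCTGACTGTACGTTTCGA. The template strand is its reverse complement (complement GTTGCGGTTGGACTATACAAGGGCTCTAAAATAGACTGACATGCAAAGCT, then reverse).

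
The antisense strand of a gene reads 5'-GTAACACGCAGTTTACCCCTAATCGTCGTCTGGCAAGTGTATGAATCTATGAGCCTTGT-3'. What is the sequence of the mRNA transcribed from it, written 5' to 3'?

RNA polymerase reads the template 3'→5' and synthesizes mRNA 5'→3' by base-pairing (A→U, T→A, G↔C). The complement of the template is CATTGTGCGTCAAATGGGGATTAGCAGCAGACCGTTCACATACTTAGATACTCGGAACA; antiparallel, so 5'→3' the coding strand is ACAAGGCTCATAGATTCATACACTTGCCAGACGACGATTAGGGGTAAACTGCGTGTTAC. Replace T with U for the mRNA.

5'-ACAAGGCUCAUAGAUUCAUACACUUGCCAGACGACGAUUAGGGGUAAACUGCGUGUUAC-3'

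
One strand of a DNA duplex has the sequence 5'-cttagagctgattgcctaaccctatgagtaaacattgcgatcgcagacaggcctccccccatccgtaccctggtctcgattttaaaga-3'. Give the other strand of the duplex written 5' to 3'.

5'-TCTTTAAAATCGAGACCAGGGTACGGATGGGGGGAGGCCTGTCTGCGATCGCAATGTTTACTCATAGGGTTAGGCAATCAGCTCTAAG-3'

Pairing A↔T and G↔C gives GAATCTCGACTAACGGATTGGGATACTCATTTGTAACGCTAGCGTCTGTCCGGAGGGGGGTAGGCATGGGACCAGAGCTAAAATTTCT, running 3'→5'. Reverse for the 5'→3' convention.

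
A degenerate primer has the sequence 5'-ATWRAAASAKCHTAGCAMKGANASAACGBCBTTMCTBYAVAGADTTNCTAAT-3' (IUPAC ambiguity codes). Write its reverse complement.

5′-ATTAGNAAHTCTBTRVAGKAAVGVCGTTSTNTCMKTGCTADGMTSTTTYWAT-3′

Standard pairs A↔T, G↔C; ambiguity codes pair R↔Y, M↔K, W↔W, S↔S, B↔V, D↔H, N↔N. Complement (TAWYTTTSTMGDATCGTKMCTNTSTTGCVGVAAKGAVRTBTCTHAANGATTA), then reverse for 5'→3'.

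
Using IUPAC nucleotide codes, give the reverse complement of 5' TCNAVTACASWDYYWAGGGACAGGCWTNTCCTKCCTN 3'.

Standard pairs A↔T, G↔C; ambiguity codes pair Y↔R, K↔M, W↔W, S↔S, D↔H, V↔B, N↔N. Complement (AGNTBATGTSWHRRWTCCCTGTCCGWANAGGAMGGAN), then reverse for 5'→3'.

5'-NAGGMAGGANAWGCCTGTCCCTWRRHWSTGTABTNGA-3'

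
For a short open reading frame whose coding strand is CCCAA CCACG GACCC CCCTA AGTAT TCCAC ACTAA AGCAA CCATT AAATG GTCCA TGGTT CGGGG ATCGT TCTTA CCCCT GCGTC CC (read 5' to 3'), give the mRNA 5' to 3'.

mRNA has the coding-strand sequence with U in place of T.

5′-CCCAACCACGGACCCCCCUAAGUAUUCCACACUAAAGCAACCAUUAAAUGGUCCAUGGUUCGGGGAUCGUUCUUACCCCUGCGUCCC-3′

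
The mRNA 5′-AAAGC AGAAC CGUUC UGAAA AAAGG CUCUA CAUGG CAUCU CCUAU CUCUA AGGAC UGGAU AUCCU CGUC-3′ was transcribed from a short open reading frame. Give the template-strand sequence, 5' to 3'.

5'-GACGAGGATATCCAGTCCTTAGAGATAGGAGATGCCATGTAGAGCCTTTTTTCAGAACGGTTCTGCTTT-3'

Replace U with T to get the coding DNA strand: AAAGCAGAACCGTTCTGAAAAAAGGCTCTACATGGCATCTCCTATCTCTAAGGACTGGATATCCTCGTC. The template strand is its reverse complement (complement TTTCGTCTTGGCAAGACTTTTTTCCGAGATGTACCGTAGAGGATAGAGATTCCTGACCTATAGGAGCAG, then reverse).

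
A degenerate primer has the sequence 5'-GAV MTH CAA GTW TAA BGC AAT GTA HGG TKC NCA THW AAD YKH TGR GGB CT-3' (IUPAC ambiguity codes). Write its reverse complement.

Standard pairs A↔T, G↔C; ambiguity codes pair R↔Y, M↔K, W↔W, B↔V, D↔H, N↔N. Complement (CTBKADGTTCAWATTVCGTTACATDCCAMGNGTADWTTHRMDACYCCVGA), then reverse for 5'→3'.

5'-AGVCCYCADMRHTTWDATGNGMACCDTACATTGCVTTAWACTTGDAKBTC-3'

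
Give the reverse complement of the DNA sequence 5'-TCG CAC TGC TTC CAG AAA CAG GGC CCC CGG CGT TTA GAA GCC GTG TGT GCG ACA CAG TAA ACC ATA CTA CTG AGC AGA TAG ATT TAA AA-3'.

Complement each base (A↔T, G↔C): AGCGTGACGAAGGTCTTTGTCCCGGGGGCCGCAAATCTTCGGCACACACGCTGTGTCATTTGGTATGATGACTCGTCTATCTAAATTTT. Then reverse.

5'-TTTTAAATCTATCTGCTCAGTAGTATGGTTTACTGTGTCGCACACACGGCTTCTAAACGCCGGGGGCCCTGTTTCTGGAAGCAGTGCGA-3'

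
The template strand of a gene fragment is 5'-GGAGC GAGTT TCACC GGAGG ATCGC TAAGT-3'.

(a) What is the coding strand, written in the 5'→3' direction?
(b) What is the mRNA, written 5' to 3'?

(a) The coding strand is the reverse complement of the template: complement CCTCGCTCAAAGTGGCCTCCTAGCGATTCA, then reverse.
(b) mRNA has the coding-strand sequence with T→U.

(a) 5'-ACTTAGCGATCCTCCGGTGAAACTCGCTCC-3'
(b) 5'-ACUUAGCGAUCCUCCGGUGAAACUCGCUCC-3'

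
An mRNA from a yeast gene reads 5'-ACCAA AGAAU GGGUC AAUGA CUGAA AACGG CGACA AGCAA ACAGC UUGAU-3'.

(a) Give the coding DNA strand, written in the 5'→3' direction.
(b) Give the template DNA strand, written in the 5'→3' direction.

(a) 5'-ACCAAAGAATGGGTCAATGACTGAAAACGGCGACAAGCAAACAGCTTGAT-3'
(b) 5'-ATCAAGCTGTTTGCTTGTCGCCGTTTTCAGTCATTGACCCATTCTTTGGT-3'

(a) The coding strand matches the mRNA with U→T.
(b) The template strand is the reverse complement of the coding strand.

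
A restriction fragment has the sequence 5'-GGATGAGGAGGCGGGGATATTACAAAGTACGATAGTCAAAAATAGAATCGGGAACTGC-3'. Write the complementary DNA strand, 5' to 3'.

The complement of GGATGAGGAGGCGGGGATATTACAAAGTACGATAGTCAAAAATAGAATCGGGAACTGC is CCTACTCCTCCGCCCCTATAATGTTTCATGCTATCAGTTTTTATCTTAGCCCTTGACG (A↔T, G↔C). DNA strands are antiparallel, so the complementary strand runs 3'→5'; reversing gives the 5'→3' form.

5′-GCAGTTCCCGATTCTATTTTTGACTATCGTACTTTGTAATATCCCCGCCTCCTCATCC-3′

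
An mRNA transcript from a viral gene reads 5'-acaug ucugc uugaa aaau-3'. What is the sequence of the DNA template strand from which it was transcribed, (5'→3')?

5'-ATTTTTCAAGCAGACATGT-3'

Replace U with T to get the coding DNA strand: ACATGTCTGCTTGAAAAAT. The template strand is its reverse complement (complement TGTACAGACGAACTTTTTA, then reverse).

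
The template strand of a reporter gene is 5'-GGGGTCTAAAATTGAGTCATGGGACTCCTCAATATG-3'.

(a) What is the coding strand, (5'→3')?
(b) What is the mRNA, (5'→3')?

(a) 5'-CATATTGAGGAGTCCCATGACTCAATTTTAGACCCC-3'
(b) 5'-CAUAUUGAGGAGUCCCAUGACUCAAUUUUAGACCCC-3'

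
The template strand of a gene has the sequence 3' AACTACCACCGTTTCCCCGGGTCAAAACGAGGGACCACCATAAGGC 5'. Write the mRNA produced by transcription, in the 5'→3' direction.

5′-UUGAUGGUGGCAAAGGGGCCCAGUUUUGCUCCCUGGUGGUAUUCCG-3′

Reading the template 3'→5' as shown, RNA polymerase pairs each base (A→U, T→A, G↔C) to build mRNA 5'→3' directly.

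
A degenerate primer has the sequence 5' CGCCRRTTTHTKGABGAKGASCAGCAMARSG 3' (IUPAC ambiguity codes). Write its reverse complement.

Standard pairs A↔T, G↔C; ambiguity codes pair R↔Y, M↔K, S↔S, B↔V, H↔D. Complement (GCGGYYAAADAMCTVCTMCTSGTCGTKTYSC), then reverse for 5'→3'.

5'-CSYTKTGCTGSTCMTCVTCMADAAAYYGGCG-3'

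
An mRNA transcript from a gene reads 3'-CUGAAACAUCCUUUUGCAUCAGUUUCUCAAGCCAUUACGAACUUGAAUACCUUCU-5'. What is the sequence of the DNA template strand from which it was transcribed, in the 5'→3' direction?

5'-GACTTTGTAGGAAAACGTAGTCAAAGAGTTCGGTAATGCTTGAACTTATGGAAGA-3'

Written 5'→3' the mRNA is UCUUCCAUAAGUUCAAGCAUUACCGAACUCUUUGACUACGUUUUCCUACAAAGUC, so the coding DNA strand is TCTTCCATAAGTTCAAGCATTACCGAACTCTTTGACTACGTTTTCCTACAAAGTC. The template is its reverse complement.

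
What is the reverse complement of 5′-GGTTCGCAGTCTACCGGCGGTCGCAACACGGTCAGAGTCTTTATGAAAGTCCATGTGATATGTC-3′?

Complement each base (A↔T, G↔C): CCAAGCGTCAGATGGCCGCCAGCGTTGTGCCAGTCTCAGAAATACTTTCAGGTACACTATACAG. Then reverse.

5'-GACATATCACATGGACTTTCATAAAGACTCTGACCGTGTTGCGACCGCCGGTAGACTGCGAACC-3'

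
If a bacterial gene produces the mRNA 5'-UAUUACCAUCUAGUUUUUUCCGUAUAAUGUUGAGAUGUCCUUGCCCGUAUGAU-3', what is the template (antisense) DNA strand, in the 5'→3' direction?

Replace U with T to get the coding DNA strand: TATTACCATCTAGTTTTTTCCGTATAATGTTGAGATGTCCTTGCCCGTATGAT. The template strand is its reverse complement (complement ATAATGGTAGATCAAAAAAGGCATATTACAACTCTACAGGAACGGGCATACTA, then reverse).

5′-ATCATACGGGCAAGGACATCTCAACATTATACGGAAAAAACTAGATGGTAATA-3′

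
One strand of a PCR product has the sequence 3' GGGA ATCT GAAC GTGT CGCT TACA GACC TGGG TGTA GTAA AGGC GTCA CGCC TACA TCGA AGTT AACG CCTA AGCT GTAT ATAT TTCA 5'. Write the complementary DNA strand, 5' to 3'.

The strand is given 3'→5', so its complement runs 5'→3' in the same left-to-right order: pair each base A↔T, G↔C.

5'-CCCTTAGACTTGCACAGCGAATGTCTGGACCCACATCATTTCCGCAGTGCGGATGTAGCTTCAATTGCGGATTCGACATATATAAAGT-3'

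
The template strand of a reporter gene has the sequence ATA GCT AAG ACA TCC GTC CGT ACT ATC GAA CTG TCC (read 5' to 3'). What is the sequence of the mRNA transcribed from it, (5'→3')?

The mRNA has the sequence of the coding strand (reverse complement of the template) with T→U. Reverse complement of ATAGCTAAGACATCCGTCCGTACTATCGAACTGTCC is GGACAGTTCGATAGTACGGACGGATGTCTTAGCTAT; then T→U.

5'-GGACAGUUCGAUAGUACGGACGGAUGUCUUAGCUAU-3'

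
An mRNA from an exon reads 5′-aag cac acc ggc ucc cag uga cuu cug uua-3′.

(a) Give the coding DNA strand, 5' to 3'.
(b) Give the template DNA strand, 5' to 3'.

(a) 5′-AAGCACACCGGCTCCCAGTGACTTCTGTTA-3′
(b) 5'-TAACAGAAGTCACTGGGAGCCGGTGTGCTT-3'

(a) The coding strand matches the mRNA with U→T.
(b) The template strand is the reverse complement of the coding strand.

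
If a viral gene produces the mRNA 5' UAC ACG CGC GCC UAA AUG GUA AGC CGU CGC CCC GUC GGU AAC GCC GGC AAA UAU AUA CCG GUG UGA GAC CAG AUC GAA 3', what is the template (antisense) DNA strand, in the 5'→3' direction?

5'-TTCGATCTGGTCTCACACCGGTATATATTTGCCGGCGTTACCGACGGGGCGACGGCTTACCATTTAGGCGCGCGTGTA-3'

Replace U with T to get the coding DNA strand: TACACGCGCGCCTAAATGGTAAGCCGTCGCCCCGTCGGTAACGCCGGCAAATATATACCGGTGTGAGACCAGATCGAA. The template strand is its reverse complement (complement ATGTGCGCGCGGATTTACCATTCGGCAGCGGGGCAGCCATTGCGGCCGTTTATATATGGCCACACTCTGGTCTAGCTT, then reverse).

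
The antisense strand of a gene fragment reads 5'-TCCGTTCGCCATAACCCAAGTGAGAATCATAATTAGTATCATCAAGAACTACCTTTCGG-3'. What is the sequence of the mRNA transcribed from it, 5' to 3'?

RNA polymerase reads the template 3'→5' and synthesizes mRNA 5'→3' by base-pairing (A→U, T→A, G↔C). The complement of the template is AGGCAAGCGGTATTGGGTTCACTCTTAGTATTAATCATAGTAGTTCTTGATGGAAAGCC; antiparallel, so 5'→3' the coding strand is CCGAAAGGTAGTTCTTGATGATACTAATTATGATTCTCACTTGGGTTATGGCGAACGGA. Replace T with U for the mRNA.

5'-CCGAAAGGUAGUUCUUGAUGAUACUAAUUAUGAUUCUCACUUGGGUUAUGGCGAACGGA-3'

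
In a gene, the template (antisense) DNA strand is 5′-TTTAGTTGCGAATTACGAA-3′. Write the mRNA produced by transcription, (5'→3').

The mRNA has the sequence of the coding strand (reverse complement of the template) with T→U. Reverse complement of TTTAGTTGCGAATTACGAA is TTCGTAATTCGCAACTAAA; then T→U.

5'-UUCGUAAUUCGCAACUAAA-3'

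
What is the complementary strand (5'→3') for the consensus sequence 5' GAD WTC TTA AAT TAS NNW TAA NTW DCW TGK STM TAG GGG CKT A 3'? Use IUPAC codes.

Standard pairs A↔T, G↔C; ambiguity codes pair M↔K, W↔W, S↔S, D↔H, N↔N. Complement (CTHWAGAATTTAATSNNWATTNAWHGWACMSAKATCCCCGMAT), then reverse for 5'→3'.

5'-TAMGCCCCTAKASMCAWGHWANTTAWNNSTAATTTAAGAWHTC-3'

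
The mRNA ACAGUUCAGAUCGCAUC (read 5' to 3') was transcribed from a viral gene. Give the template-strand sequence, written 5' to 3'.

Replace U with T to get the coding DNA strand: ACAGTTCAGATCGCATC. The template strand is its reverse complement (complement TGTCAAGTCTAGCGTAG, then reverse).

5'-GATGCGATCTGAACTGT-3'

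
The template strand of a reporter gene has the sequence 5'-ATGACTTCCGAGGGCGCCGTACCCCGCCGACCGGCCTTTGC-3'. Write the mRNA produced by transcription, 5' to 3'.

RNA polymerase reads the template 3'→5' and synthesizes mRNA 5'→3' by base-pairing (A→U, T→A, G↔C). The complement of the template is TACTGAAGGCTCCCGCGGCATGGGGCGGCTGGCCGGAAACG; antiparallel, so 5'→3' the coding strand is GCAAAGGCCGGTCGGCGGGGTACGGCGCCCTCGGAAGTCAT. Replace T with U for the mRNA.

5′-GCAAAGGCCGGUCGGCGGGGUACGGCGCCCUCGGAAGUCAU-3′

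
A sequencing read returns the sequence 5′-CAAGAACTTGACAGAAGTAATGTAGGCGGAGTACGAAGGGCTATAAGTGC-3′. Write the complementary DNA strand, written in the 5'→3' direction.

5'-GCACTTATAGCCCTTCGTACTCCGCCTACATTACTTCTGTCAAGTTCTTG-3'

Pairing A↔T and G↔C gives GTTCTTGAACTGTCTTCATTACATCCGCCTCATGCTTCCCGATATTCACG, running 3'→5'. Reverse for the 5'→3' convention.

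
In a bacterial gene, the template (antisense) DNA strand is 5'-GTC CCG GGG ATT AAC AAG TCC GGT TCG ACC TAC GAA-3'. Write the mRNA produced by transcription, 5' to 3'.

The mRNA has the sequence of the coding strand (reverse complement of the template) with T→U. Reverse complement of GTCCCGGGGATTAACAAGTCCGGTTCGACCTACGAA is TTCGTAGGTCGAACCGGACTTGTTAATCCCCGGGAC; then T→U.

5'-UUCGUAGGUCGAACCGGACUUGUUAAUCCCCGGGAC-3'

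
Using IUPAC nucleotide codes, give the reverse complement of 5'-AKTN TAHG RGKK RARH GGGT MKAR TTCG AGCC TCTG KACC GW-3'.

Standard pairs A↔T, G↔C; ambiguity codes pair R↔Y, M↔K, W↔W, H↔D, N↔N. Complement (TMANATDCYCMMYTYDCCCAKMTYAAGCTCGGAGACMTGGCW), then reverse for 5'→3'.

5'-WCGGTMCAGAGGCTCGAAYTMKACCCDYTYMMCYCDTANAMT-3'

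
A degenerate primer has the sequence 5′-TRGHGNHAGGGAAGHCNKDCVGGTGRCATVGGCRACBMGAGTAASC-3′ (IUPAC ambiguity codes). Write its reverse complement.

5'-GSTTACTCKVGTYGCCBATGYCACCBGHMNGDCTTCCCTDNCDCYA-3'

Standard pairs A↔T, G↔C; ambiguity codes pair R↔Y, M↔K, S↔S, B↔V, D↔H, N↔N. Complement (AYCDCNDTCCCTTCDGNMHGBCCACYGTABCCGYTGVKCTCATTSG), then reverse for 5'→3'.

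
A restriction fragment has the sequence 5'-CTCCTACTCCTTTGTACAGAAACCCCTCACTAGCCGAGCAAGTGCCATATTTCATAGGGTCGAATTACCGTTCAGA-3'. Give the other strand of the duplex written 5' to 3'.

Pairing A↔T and G↔C gives GAGGATGAGGAAACATGTCTTTGGGGAGTGATCGGCTCGTTCACGGTATAAAGTATCCCAGCTTAATGGCAAGTCT, running 3'→5'. Reverse for the 5'→3' convention.

5'-TCTGAACGGTAATTCGACCCTATGAAATATGGCACTTGCTCGGCTAGTGAGGGGTTTCTGTACAAAGGAGTAGGAG-3'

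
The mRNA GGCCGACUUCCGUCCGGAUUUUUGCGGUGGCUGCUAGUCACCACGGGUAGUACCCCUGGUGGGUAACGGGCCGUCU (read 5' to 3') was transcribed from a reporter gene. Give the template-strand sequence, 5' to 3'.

Replace U with T to get the coding DNA strand: GGCCGACTTCCGTCCGGATTTTTGCGGTGGCTGCTAGTCACCACGGGTAGTACCCCTGGTGGGTAACGGGCCGTCT. The template strand is its reverse complement (complement CCGGCTGAAGGCAGGCCTAAAAACGCCACCGACGATCAGTGGTGCCCATCATGGGGACCACCCATTGCCCGGCAGA, then reverse).

5'-AGACGGCCCGTTACCCACCAGGGGTACTACCCGTGGTGACTAGCAGCCACCGCAAAAATCCGGACGGAAGTCGGCC-3'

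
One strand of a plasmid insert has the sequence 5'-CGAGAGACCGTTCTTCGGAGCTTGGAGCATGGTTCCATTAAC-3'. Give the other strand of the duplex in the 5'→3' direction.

5'-GTTAATGGAACCATGCTCCAAGCTCCGAAGAACGGTCTCTCG-3'

The complement of CGAGAGACCGTTCTTCGGAGCTTGGAGCATGGTTCCATTAAC is GCTCTCTGGCAAGAAGCCTCGAACCTCGTACCAAGGTAATTG (A↔T, G↔C). DNA strands are antiparallel, so the complementary strand runs 3'→5'; reversing gives the 5'→3' form.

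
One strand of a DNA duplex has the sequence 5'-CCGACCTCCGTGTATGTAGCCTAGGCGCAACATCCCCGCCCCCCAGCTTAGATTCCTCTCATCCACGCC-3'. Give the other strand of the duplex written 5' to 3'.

The complement of CCGACCTCCGTGTATGTAGCCTAGGCGCAACATCCCCGCCCCCCAGCTTAGATTCCTCTCATCCACGCC is GGCTGGAGGCACATACATCGGATCCGCGTTGTAGGGGCGGGGGGTCGAATCTAAGGAGAGTAGGTGCGG (A↔T, G↔C). DNA strands are antiparallel, so the complementary strand runs 3'→5'; reversing gives the 5'→3' form.

5'-GGCGTGGATGAGAGGAATCTAAGCTGGGGGGCGGGGATGTTGCGCCTAGGCTACATACACGGAGGTCGG-3'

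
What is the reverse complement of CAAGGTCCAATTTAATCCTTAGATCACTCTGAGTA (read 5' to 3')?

5'-TACTCAGAGTGATCTAAGGATTAAATTGGACCTTG-3'

Reading the sequence 3'→5' and pairing each base (A↔T, G↔C) gives the reverse complement directly.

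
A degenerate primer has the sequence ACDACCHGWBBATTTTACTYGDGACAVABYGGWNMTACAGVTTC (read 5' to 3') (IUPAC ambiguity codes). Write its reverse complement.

5'-GAABCTGTAKNWCCRVTBTGTCHCRAGTAAAATVVWCDGGTHGT-3'

Standard pairs A↔T, G↔C; ambiguity codes pair Y↔R, M↔K, W↔W, B↔V, D↔H, N↔N. Complement (TGHTGGDCWVVTAAAATGARCHCTGTBTVRCCWNKATGTCBAAG), then reverse for 5'→3'.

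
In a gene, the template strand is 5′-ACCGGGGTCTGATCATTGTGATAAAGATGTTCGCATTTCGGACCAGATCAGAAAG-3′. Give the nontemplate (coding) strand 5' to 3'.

The coding strand is complementary and antiparallel to the template: take the complement (A↔T, G↔C) and reverse.

5'-CTTTCTGATCTGGTCCGAAATGCGAACATCTTTATCACAATGATCAGACCCCGGT-3'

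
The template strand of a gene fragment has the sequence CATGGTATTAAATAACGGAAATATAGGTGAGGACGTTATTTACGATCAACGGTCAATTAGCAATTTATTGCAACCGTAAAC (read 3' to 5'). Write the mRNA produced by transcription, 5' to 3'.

Reading the template 3'→5' as shown, RNA polymerase pairs each base (A→U, T→A, G↔C) to build mRNA 5'→3' directly.

5'-GUACCAUAAUUUAUUGCCUUUAUAUCCACUCCUGCAAUAAAUGCUAGUUGCCAGUUAAUCGUUAAAUAACGUUGGCAUUUG-3'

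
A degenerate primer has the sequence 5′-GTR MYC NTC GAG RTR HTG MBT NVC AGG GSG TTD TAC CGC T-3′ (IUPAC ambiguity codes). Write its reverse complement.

5'-AGCGGTAHAACSCCCTGBNAVKCADYAYCTCGANGRKYAC-3'

Standard pairs A↔T, G↔C; ambiguity codes pair R↔Y, M↔K, S↔S, B↔V, D↔H, N↔N. Complement (CAYKRGNAGCTCYAYDACKVANBGTCCCSCAAHATGGCGA), then reverse for 5'→3'.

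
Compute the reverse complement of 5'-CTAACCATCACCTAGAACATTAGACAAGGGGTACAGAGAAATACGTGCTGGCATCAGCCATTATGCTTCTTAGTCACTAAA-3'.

5'-TTTAGTGACTAAGAAGCATAATGGCTGATGCCAGCACGTATTTCTCTGTACCCCTTGTCTAATGTTCTAGGTGATGGTTAG-3'

Complement each base (A↔T, G↔C): GATTGGTAGTGGATCTTGTAATCTGTTCCCCATGTCTCTTTATGCACGACCGTAGTCGGTAATACGAAGAATCAGTGATTT. Then reverse.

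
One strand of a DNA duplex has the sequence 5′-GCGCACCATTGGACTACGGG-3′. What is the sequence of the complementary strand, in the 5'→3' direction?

5'-CCCGTAGTCCAATGGTGCGC-3'

The complement of GCGCACCATTGGACTACGGG is CGCGTGGTAACCTGATGCCC (A↔T, G↔C). DNA strands are antiparallel, so the complementary strand runs 3'→5'; reversing gives the 5'→3' form.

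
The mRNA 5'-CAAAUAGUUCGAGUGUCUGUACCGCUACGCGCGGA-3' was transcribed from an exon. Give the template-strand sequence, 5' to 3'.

5'-TCCGCGCGTAGCGGTACAGACACTCGAACTATTTG-3'

Replace U with T to get the coding DNA strand: CAAATAGTTCGAGTGTCTGTACCGCTACGCGCGGA. The template strand is its reverse complement (complement GTTTATCAAGCTCACAGACATGGCGATGCGCGCCT, then reverse).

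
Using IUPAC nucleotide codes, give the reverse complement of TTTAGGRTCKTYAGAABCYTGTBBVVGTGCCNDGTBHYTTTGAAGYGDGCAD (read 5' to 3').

Standard pairs A↔T, G↔C; ambiguity codes pair R↔Y, K↔M, B↔V, D↔H, N↔N. Complement (AAATCCYAGMARTCTTVGRACAVVBBCACGGNHCAVDRAAACTTCRCHCGTH), then reverse for 5'→3'.

5'-HTGCHCRCTTCAAARDVACHNGGCACBBVVACARGVTTCTRAMGAYCCTAAA-3'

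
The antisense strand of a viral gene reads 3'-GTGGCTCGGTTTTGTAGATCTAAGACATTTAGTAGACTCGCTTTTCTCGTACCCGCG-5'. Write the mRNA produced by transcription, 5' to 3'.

Reading the template 3'→5' as shown, RNA polymerase pairs each base (A→U, T→A, G↔C) to build mRNA 5'→3' directly.

5'-CACCGAGCCAAAACAUCUAGAUUCUGUAAAUCAUCUGAGCGAAAAGAGCAUGGGCGC-3'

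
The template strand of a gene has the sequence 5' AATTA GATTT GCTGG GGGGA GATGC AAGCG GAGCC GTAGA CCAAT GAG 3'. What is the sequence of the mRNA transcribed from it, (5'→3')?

RNA polymerase reads the template 3'→5' and synthesizes mRNA 5'→3' by base-pairing (A→U, T→A, G↔C). The complement of the template is TTAATCTAAACGACCCCCCTCTACGTTCGCCTCGGCATCTGGTTACTC; antiparallel, so 5'→3' the coding strand is CTCATTGGTCTACGGCTCCGCTTGCATCTCCCCCCAGCAAATCTAATT. Replace T with U for the mRNA.

5′-CUCAUUGGUCUACGGCUCCGCUUGCAUCUCCCCCCAGCAAAUCUAAUU-3′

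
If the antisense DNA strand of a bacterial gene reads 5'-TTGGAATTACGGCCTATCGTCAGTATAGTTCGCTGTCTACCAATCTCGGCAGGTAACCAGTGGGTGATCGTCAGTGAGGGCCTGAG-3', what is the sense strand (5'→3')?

The coding strand is complementary and antiparallel to the template: take the complement (A↔T, G↔C) and reverse.

5'-CTCAGGCCCTCACTGACGATCACCCACTGGTTACCTGCCGAGATTGGTAGACAGCGAACTATACTGACGATAGGCCGTAATTCCAA-3'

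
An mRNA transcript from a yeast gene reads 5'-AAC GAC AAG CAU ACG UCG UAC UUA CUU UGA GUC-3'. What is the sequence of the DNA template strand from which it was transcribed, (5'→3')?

5′-GACTCAAAGTAAGTACGACGTATGCTTGTCGTT-3′

Replace U with T to get the coding DNA strand: AACGACAAGCATACGTCGTACTTACTTTGAGTC. The template strand is its reverse complement (complement TTGCTGTTCGTATGCAGCATGAATGAAACTCAG, then reverse).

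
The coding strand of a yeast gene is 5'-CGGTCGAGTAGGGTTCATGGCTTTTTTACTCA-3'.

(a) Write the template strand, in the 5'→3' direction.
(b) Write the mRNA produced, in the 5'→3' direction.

(a) 5'-TGAGTAAAAAAGCCATGAACCCTACTCGACCG-3'
(b) 5′-CGGUCGAGUAGGGUUCAUGGCUUUUUUACUCA-3′

(a) The template strand is the reverse complement of the coding strand: complement GCCAGCTCATCCCAAGTACCGAAAAAATGAGT, then reverse.
(b) mRNA matches the coding strand with T→U.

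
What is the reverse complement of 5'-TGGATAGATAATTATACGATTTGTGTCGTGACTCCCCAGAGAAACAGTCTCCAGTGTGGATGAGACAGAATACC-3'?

5'-GGTATTCTGTCTCATCCACACTGGAGACTGTTTCTCTGGGGAGTCACGACACAAATCGTATAATTATCTATCCA-3'

Reading the sequence 3'→5' and pairing each base (A↔T, G↔C) gives the reverse complement directly.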